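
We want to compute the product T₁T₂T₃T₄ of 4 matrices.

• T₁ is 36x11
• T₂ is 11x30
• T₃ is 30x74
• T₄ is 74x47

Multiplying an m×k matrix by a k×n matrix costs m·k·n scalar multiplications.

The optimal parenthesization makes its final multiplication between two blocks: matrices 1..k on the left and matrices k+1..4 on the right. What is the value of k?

Adjacent pairs: T₁T₂ = 36·11·30 = 11880; T₂T₃ = 11·30·74 = 24420; T₃T₄ = 30·74·47 = 104340.
Length 3: T₁..T₃: k=1: 0+24420+36·11·74=53724; k=2: 11880+0+36·30·74=91800 → min 53724 | T₂..T₄: k=2: 0+104340+11·30·47=119850; k=3: 24420+0+11·74·47=62678 → min 62678.
Top-level splits: k=1: (T₁..T₁)·(T₂..T₄) → 0+62678+36·11·47 = 81290; k=2: (T₁..T₂)·(T₃..T₄) → 11880+104340+36·30·47 = 166980; k=3: (T₁..T₃)·(T₄..T₄) → 53724+0+36·74·47 = 178932.
Best split is after T₁, i.e. k = 1.

1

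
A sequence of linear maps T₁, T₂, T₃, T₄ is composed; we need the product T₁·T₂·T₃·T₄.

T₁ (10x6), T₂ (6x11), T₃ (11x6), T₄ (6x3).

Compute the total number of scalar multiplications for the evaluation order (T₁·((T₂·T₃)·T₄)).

684

(T₂·T₃): 6×11 by 11×6 → 6×6, cost 6·11·6 = 396
((T₂·T₃)·T₄): 6×6 by 6×3 → 6×3, cost 6·6·3 = 108; cumulative 504
(T₁·((T₂·T₃)·T₄)): 10×6 by 6×3 → 10×3, cost 10·6·3 = 180; cumulative 684
Total: 684 scalar multiplications.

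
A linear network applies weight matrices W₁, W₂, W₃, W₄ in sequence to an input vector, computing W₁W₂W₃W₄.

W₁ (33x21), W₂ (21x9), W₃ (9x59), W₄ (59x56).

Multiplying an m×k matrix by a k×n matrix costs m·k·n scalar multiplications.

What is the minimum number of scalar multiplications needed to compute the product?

52605

Adjacent pairs: W₁W₂ = 33·21·9 = 6237; W₂W₃ = 21·9·59 = 11151; W₃W₄ = 9·59·56 = 29736.
Length 3: W₁..W₃: k=1: 0+11151+33·21·59=52038; k=2: 6237+0+33·9·59=23760 → min 23760 | W₂..W₄: k=2: 0+29736+21·9·56=40320; k=3: 11151+0+21·59·56=80535 → min 40320.
Length 4: W₁..W₄: k=1: 0+40320+33·21·56=79128; k=2: 6237+29736+33·9·56=52605; k=3: 23760+0+33·59·56=132792 → min 52605.
Optimal order: ((W₁W₂)(W₃W₄)) with cost 52605.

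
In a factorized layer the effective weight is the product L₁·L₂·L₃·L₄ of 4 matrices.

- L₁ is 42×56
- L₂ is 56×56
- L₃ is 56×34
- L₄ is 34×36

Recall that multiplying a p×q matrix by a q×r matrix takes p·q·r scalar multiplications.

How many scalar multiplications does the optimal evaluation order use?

Adjacent pairs: L₁L₂ = 42·56·56 = 131712; L₂L₃ = 56·56·34 = 106624; L₃L₄ = 56·34·36 = 68544.
Length 3: L₁..L₃: k=1: 0+106624+42·56·34=186592; k=2: 131712+0+42·56·34=211680 → min 186592 | L₂..L₄: k=2: 0+68544+56·56·36=181440; k=3: 106624+0+56·34·36=175168 → min 175168.
Length 4: L₁..L₄: k=1: 0+175168+42·56·36=259840; k=2: 131712+68544+42·56·36=284928; k=3: 186592+0+42·34·36=238000 → min 238000.
Optimal order: ((L₁·(L₂·L₃))·L₄) with cost 238000.

238000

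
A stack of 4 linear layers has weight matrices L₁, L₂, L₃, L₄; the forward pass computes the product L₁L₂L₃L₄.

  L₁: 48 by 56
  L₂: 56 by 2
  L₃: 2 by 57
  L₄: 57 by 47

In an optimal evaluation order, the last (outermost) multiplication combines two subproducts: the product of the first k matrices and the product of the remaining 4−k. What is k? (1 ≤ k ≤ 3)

2

Adjacent pairs: L₁L₂ = 48·56·2 = 5376; L₂L₃ = 56·2·57 = 6384; L₃L₄ = 2·57·47 = 5358.
Length 3: L₁..L₃: k=1: 0+6384+48·56·57=159600; k=2: 5376+0+48·2·57=10848 → min 10848 | L₂..L₄: k=2: 0+5358+56·2·47=10622; k=3: 6384+0+56·57·47=156408 → min 10622.
Top-level splits: k=1: (L₁..L₁)·(L₂..L₄) → 0+10622+48·56·47 = 136958; k=2: (L₁..L₂)·(L₃..L₄) → 5376+5358+48·2·47 = 15246; k=3: (L₁..L₃)·(L₄..L₄) → 10848+0+48·57·47 = 139440.
Best split is after L₂, i.e. k = 2.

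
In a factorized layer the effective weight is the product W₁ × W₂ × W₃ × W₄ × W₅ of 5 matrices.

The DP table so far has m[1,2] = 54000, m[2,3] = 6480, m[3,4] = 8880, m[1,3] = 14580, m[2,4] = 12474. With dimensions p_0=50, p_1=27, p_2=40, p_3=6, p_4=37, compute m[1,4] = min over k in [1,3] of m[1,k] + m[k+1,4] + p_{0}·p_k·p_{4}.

m[1,4] = min over k∈[1,3] of m[1,k]+m[k+1,4]+p_{0}·p_k·p_{4}.
k=1: 0 + 12474 + 50·27·37 = 62424; k=2: 54000 + 8880 + 50·40·37 = 136880; k=3: 14580 + 0 + 50·6·37 = 25680.
Minimum: 25680 at k=3.

25680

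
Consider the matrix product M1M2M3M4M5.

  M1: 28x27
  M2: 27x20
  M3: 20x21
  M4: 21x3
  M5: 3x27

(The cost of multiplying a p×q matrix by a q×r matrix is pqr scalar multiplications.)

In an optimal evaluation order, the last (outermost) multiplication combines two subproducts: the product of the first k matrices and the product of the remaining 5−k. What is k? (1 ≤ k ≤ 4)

Adjacent pairs: M1M2 = 28·27·20 = 15120; M2M3 = 27·20·21 = 11340; M3M4 = 20·21·3 = 1260; M4M5 = 21·3·27 = 1701.
Length 3: M1..M3: k=1: 0+11340+28·27·21=27216; k=2: 15120+0+28·20·21=26880 → min 26880 | M2..M4: k=2: 0+1260+27·20·3=2880; k=3: 11340+0+27·21·3=13041 → min 2880 | M3..M5: k=3: 0+1701+20·21·27=13041; k=4: 1260+0+20·3·27=2880 → min 2880.
Length 4: M1..M4: k=1: 0+2880+28·27·3=5148; k=2: 15120+1260+28·20·3=18060; k=3: 26880+0+28·21·3=28644 → min 5148 | M2..M5: k=2: 0+2880+27·20·27=17460; k=3: 11340+1701+27·21·27=28350; k=4: 2880+0+27·3·27=5067 → min 5067.
Top-level splits: k=1: (M1..M1)·(M2..M5) → 0+5067+28·27·27 = 25479; k=2: (M1..M2)·(M3..M5) → 15120+2880+28·20·27 = 33120; k=3: (M1..M3)·(M4..M5) → 26880+1701+28·21·27 = 44457; k=4: (M1..M4)·(M5..M5) → 5148+0+28·3·27 = 7416.
Best split is after M4, i.e. k = 4.

4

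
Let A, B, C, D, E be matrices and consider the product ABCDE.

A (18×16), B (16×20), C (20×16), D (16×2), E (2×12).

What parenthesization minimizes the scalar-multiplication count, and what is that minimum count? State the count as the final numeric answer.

2288

Adjacent pairs: AB = 18·16·20 = 5760; BC = 16·20·16 = 5120; CD = 20·16·2 = 640; DE = 16·2·12 = 384.
Length 3: A..C: k=1: 0+5120+18·16·16=9728; k=2: 5760+0+18·20·16=11520 → min 9728 | B..D: k=2: 0+640+16·20·2=1280; k=3: 5120+0+16·16·2=5632 → min 1280 | C..E: k=3: 0+384+20·16·12=4224; k=4: 640+0+20·2·12=1120 → min 1120.
Length 4: A..D: k=1: 0+1280+18·16·2=1856; k=2: 5760+640+18·20·2=7120; k=3: 9728+0+18·16·2=10304 → min 1856 | B..E: k=2: 0+1120+16·20·12=4960; k=3: 5120+384+16·16·12=8576; k=4: 1280+0+16·2·12=1664 → min 1664.
Length 5: A..E: k=1: 0+1664+18·16·12=5120; k=2: 5760+1120+18·20·12=11200; k=3: 9728+384+18·16·12=13568; k=4: 1856+0+18·2·12=2288 → min 2288.
Optimal parenthesization: ((A(B(CD)))E) with cost 2288.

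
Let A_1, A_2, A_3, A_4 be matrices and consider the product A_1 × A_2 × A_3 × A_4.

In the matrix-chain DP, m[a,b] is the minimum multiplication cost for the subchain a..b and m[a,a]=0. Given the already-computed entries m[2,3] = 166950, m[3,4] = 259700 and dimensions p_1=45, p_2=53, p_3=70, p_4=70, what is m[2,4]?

387450

m[2,4] = min over k∈[2,3] of m[2,k]+m[k+1,4]+p_{1}·p_k·p_{4}.
k=2: 0 + 259700 + 45·53·70 = 426650; k=3: 166950 + 0 + 45·70·70 = 387450.
Minimum: 387450 at k=3.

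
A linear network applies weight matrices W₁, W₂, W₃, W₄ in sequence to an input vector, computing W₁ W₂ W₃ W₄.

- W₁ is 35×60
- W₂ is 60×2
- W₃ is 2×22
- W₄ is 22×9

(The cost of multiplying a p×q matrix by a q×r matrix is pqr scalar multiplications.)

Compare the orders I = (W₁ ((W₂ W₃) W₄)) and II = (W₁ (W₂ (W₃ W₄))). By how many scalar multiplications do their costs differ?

Order I = (W₁ ((W₂ W₃) W₄)): (W₂ W₃): 60×2 by 2×22 → 60×22, cost 60·2·22 = 2640; ((W₂ W₃) W₄): 60×22 by 22×9 → 60×9, cost 60·22·9 = 11880; cumulative 14520; (W₁ ((W₂ W₃) W₄)): 35×60 by 60×9 → 35×9, cost 35·60·9 = 18900; cumulative 33420. Total 33420.
Order II = (W₁ (W₂ (W₃ W₄))): (W₃ W₄): 2×22 by 22×9 → 2×9, cost 2·22·9 = 396; (W₂ (W₃ W₄)): 60×2 by 2×9 → 60×9, cost 60·2·9 = 1080; cumulative 1476; (W₁ (W₂ (W₃ W₄))): 35×60 by 60×9 → 35×9, cost 35·60·9 = 18900; cumulative 20376. Total 20376.
Difference: |33420 − 20376| = 13044.

13044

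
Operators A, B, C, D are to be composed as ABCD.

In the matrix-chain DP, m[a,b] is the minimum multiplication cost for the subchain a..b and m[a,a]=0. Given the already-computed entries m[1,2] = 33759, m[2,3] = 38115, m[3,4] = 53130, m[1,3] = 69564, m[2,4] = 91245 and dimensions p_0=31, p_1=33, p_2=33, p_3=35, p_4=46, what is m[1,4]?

119474

m[1,4] = min over k∈[1,3] of m[1,k]+m[k+1,4]+p_{0}·p_k·p_{4}.
k=1: 0 + 91245 + 31·33·46 = 138303; k=2: 33759 + 53130 + 31·33·46 = 133947; k=3: 69564 + 0 + 31·35·46 = 119474.
Minimum: 119474 at k=3.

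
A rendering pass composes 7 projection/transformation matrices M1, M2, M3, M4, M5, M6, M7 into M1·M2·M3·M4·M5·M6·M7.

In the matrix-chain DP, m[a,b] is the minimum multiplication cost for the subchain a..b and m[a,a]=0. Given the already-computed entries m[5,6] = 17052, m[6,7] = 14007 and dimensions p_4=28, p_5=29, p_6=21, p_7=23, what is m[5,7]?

m[5,7] = min over k∈[5,6] of m[5,k]+m[k+1,7]+p_{4}·p_k·p_{7}.
k=5: 0 + 14007 + 28·29·23 = 32683; k=6: 17052 + 0 + 28·21·23 = 30576.
Minimum: 30576 at k=6.

30576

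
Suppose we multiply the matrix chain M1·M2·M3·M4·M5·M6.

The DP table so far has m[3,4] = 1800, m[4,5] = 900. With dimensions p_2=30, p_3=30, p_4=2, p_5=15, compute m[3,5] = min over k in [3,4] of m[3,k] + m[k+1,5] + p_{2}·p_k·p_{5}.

m[3,5] = min over k∈[3,4] of m[3,k]+m[k+1,5]+p_{2}·p_k·p_{5}.
k=3: 0 + 900 + 30·30·15 = 14400; k=4: 1800 + 0 + 30·2·15 = 2700.
Minimum: 2700 at k=4.

2700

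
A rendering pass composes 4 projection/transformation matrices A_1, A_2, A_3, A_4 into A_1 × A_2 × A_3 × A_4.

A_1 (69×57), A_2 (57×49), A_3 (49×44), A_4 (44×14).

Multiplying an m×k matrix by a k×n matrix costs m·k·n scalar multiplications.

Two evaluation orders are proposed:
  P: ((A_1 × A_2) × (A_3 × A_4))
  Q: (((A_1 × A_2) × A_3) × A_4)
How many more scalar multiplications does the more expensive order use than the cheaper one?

Order P = ((A_1 × A_2) × (A_3 × A_4)): (A_1 × A_2): 69×57 by 57×49 → 69×49, cost 69·57·49 = 192717; (A_3 × A_4): 49×44 by 44×14 → 49×14, cost 49·44·14 = 30184; ((A_1 × A_2) × (A_3 × A_4)): 69×49 by 49×14 → 69×14, cost 69·49·14 = 47334; cumulative 270235. Total 270235.
Order Q = (((A_1 × A_2) × A_3) × A_4): (A_1 × A_2): 69×57 by 57×49 → 69×49, cost 69·57·49 = 192717; ((A_1 × A_2) × A_3): 69×49 by 49×44 → 69×44, cost 69·49·44 = 148764; cumulative 341481; (((A_1 × A_2) × A_3) × A_4): 69×44 by 44×14 → 69×14, cost 69·44·14 = 42504; cumulative 383985. Total 383985.
Difference: |270235 − 383985| = 113750.

113750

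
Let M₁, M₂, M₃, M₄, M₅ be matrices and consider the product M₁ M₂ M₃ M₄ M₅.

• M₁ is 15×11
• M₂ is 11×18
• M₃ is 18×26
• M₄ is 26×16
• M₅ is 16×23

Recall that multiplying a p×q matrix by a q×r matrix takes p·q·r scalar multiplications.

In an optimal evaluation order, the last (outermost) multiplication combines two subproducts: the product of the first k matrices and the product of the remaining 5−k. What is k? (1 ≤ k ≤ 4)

Adjacent pairs: M₁M₂ = 15·11·18 = 2970; M₂M₃ = 11·18·26 = 5148; M₃M₄ = 18·26·16 = 7488; M₄M₅ = 26·16·23 = 9568.
Length 3: M₁..M₃: k=1: 0+5148+15·11·26=9438; k=2: 2970+0+15·18·26=9990 → min 9438 | M₂..M₄: k=2: 0+7488+11·18·16=10656; k=3: 5148+0+11·26·16=9724 → min 9724 | M₃..M₅: k=3: 0+9568+18·26·23=20332; k=4: 7488+0+18·16·23=14112 → min 14112.
Length 4: M₁..M₄: k=1: 0+9724+15·11·16=12364; k=2: 2970+7488+15·18·16=14778; k=3: 9438+0+15·26·16=15678 → min 12364 | M₂..M₅: k=2: 0+14112+11·18·23=18666; k=3: 5148+9568+11·26·23=21294; k=4: 9724+0+11·16·23=13772 → min 13772.
Top-level splits: k=1: (M₁..M₁)·(M₂..M₅) → 0+13772+15·11·23 = 17567; k=2: (M₁..M₂)·(M₃..M₅) → 2970+14112+15·18·23 = 23292; k=3: (M₁..M₃)·(M₄..M₅) → 9438+9568+15·26·23 = 27976; k=4: (M₁..M₄)·(M₅..M₅) → 12364+0+15·16·23 = 17884.
Best split is after M₁, i.e. k = 1.

1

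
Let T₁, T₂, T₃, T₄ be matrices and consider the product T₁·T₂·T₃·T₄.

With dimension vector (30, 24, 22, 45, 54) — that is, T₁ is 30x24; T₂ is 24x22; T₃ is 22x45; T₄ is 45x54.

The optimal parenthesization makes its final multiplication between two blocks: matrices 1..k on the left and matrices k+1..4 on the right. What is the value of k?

Adjacent pairs: T₁T₂ = 30·24·22 = 15840; T₂T₃ = 24·22·45 = 23760; T₃T₄ = 22·45·54 = 53460.
Length 3: T₁..T₃: k=1: 0+23760+30·24·45=56160; k=2: 15840+0+30·22·45=45540 → min 45540 | T₂..T₄: k=2: 0+53460+24·22·54=81972; k=3: 23760+0+24·45·54=82080 → min 81972.
Top-level splits: k=1: (T₁..T₁)·(T₂..T₄) → 0+81972+30·24·54 = 120852; k=2: (T₁..T₂)·(T₃..T₄) → 15840+53460+30·22·54 = 104940; k=3: (T₁..T₃)·(T₄..T₄) → 45540+0+30·45·54 = 118440.
Best split is after T₂, i.e. k = 2.

2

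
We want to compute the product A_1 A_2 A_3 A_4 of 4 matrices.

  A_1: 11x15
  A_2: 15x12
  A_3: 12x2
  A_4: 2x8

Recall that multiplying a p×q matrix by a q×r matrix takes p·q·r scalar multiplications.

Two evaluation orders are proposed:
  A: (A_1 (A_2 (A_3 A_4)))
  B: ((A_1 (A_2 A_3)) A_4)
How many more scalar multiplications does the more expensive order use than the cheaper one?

2086

Order A = (A_1 (A_2 (A_3 A_4))): (A_3 A_4): 12×2 by 2×8 → 12×8, cost 12·2·8 = 192; (A_2 (A_3 A_4)): 15×12 by 12×8 → 15×8, cost 15·12·8 = 1440; cumulative 1632; (A_1 (A_2 (A_3 A_4))): 11×15 by 15×8 → 11×8, cost 11·15·8 = 1320; cumulative 2952. Total 2952.
Order B = ((A_1 (A_2 A_3)) A_4): (A_2 A_3): 15×12 by 12×2 → 15×2, cost 15·12·2 = 360; (A_1 (A_2 A_3)): 11×15 by 15×2 → 11×2, cost 11·15·2 = 330; cumulative 690; ((A_1 (A_2 A_3)) A_4): 11×2 by 2×8 → 11×8, cost 11·2·8 = 176; cumulative 866. Total 866.
Difference: |2952 − 866| = 2086.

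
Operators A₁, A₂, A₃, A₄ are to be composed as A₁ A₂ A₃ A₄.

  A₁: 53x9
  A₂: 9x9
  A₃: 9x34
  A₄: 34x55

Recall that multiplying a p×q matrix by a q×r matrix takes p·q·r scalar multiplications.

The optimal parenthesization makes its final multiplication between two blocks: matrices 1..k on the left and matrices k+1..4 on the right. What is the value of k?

Adjacent pairs: A₁A₂ = 53·9·9 = 4293; A₂A₃ = 9·9·34 = 2754; A₃A₄ = 9·34·55 = 16830.
Length 3: A₁..A₃: k=1: 0+2754+53·9·34=18972; k=2: 4293+0+53·9·34=20511 → min 18972 | A₂..A₄: k=2: 0+16830+9·9·55=21285; k=3: 2754+0+9·34·55=19584 → min 19584.
Top-level splits: k=1: (A₁..A₁)·(A₂..A₄) → 0+19584+53·9·55 = 45819; k=2: (A₁..A₂)·(A₃..A₄) → 4293+16830+53·9·55 = 47358; k=3: (A₁..A₃)·(A₄..A₄) → 18972+0+53·34·55 = 118082.
Best split is after A₁, i.e. k = 1.

1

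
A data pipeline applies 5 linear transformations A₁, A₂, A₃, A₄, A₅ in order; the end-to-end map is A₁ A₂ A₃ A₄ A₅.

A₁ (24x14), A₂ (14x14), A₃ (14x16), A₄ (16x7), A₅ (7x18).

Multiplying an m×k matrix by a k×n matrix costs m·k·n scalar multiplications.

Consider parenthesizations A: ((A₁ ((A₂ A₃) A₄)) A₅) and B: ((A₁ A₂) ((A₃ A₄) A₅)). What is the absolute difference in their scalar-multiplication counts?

Order A = ((A₁ ((A₂ A₃) A₄)) A₅): (A₂ A₃): 14×14 by 14×16 → 14×16, cost 14·14·16 = 3136; ((A₂ A₃) A₄): 14×16 by 16×7 → 14×7, cost 14·16·7 = 1568; cumulative 4704; (A₁ ((A₂ A₃) A₄)): 24×14 by 14×7 → 24×7, cost 24·14·7 = 2352; cumulative 7056; ((A₁ ((A₂ A₃) A₄)) A₅): 24×7 by 7×18 → 24×18, cost 24·7·18 = 3024; cumulative 10080. Total 10080.
Order B = ((A₁ A₂) ((A₃ A₄) A₅)): (A₁ A₂): 24×14 by 14×14 → 24×14, cost 24·14·14 = 4704; (A₃ A₄): 14×16 by 16×7 → 14×7, cost 14·16·7 = 1568; ((A₃ A₄) A₅): 14×7 by 7×18 → 14×18, cost 14·7·18 = 1764; cumulative 3332; ((A₁ A₂) ((A₃ A₄) A₅)): 24×14 by 14×18 → 24×18, cost 24·14·18 = 6048; cumulative 14084. Total 14084.
Difference: |10080 − 14084| = 4004.

4004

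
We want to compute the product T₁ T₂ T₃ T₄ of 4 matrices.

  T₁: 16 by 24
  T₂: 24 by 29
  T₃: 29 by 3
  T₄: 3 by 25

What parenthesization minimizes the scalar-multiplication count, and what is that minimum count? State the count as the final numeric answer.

4440

Adjacent pairs: T₁T₂ = 16·24·29 = 11136; T₂T₃ = 24·29·3 = 2088; T₃T₄ = 29·3·25 = 2175.
Length 3: T₁..T₃: k=1: 0+2088+16·24·3=3240; k=2: 11136+0+16·29·3=12528 → min 3240 | T₂..T₄: k=2: 0+2175+24·29·25=19575; k=3: 2088+0+24·3·25=3888 → min 3888.
Length 4: T₁..T₄: k=1: 0+3888+16·24·25=13488; k=2: 11136+2175+16·29·25=24911; k=3: 3240+0+16·3·25=4440 → min 4440.
Optimal parenthesization: ((T₁ (T₂ T₃)) T₄) with cost 4440.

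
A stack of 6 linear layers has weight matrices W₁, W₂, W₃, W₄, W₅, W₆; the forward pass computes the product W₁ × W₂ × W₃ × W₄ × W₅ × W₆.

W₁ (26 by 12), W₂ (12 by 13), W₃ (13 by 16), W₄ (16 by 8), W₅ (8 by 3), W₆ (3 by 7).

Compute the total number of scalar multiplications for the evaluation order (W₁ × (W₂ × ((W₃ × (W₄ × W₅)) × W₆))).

4557

(W₄ × W₅): 16×8 by 8×3 → 16×3, cost 16·8·3 = 384
(W₃ × (W₄ × W₅)): 13×16 by 16×3 → 13×3, cost 13·16·3 = 624; cumulative 1008
((W₃ × (W₄ × W₅)) × W₆): 13×3 by 3×7 → 13×7, cost 13·3·7 = 273; cumulative 1281
(W₂ × ((W₃ × (W₄ × W₅)) × W₆)): 12×13 by 13×7 → 12×7, cost 12·13·7 = 1092; cumulative 2373
(W₁ × (W₂ × ((W₃ × (W₄ × W₅)) × W₆))): 26×12 by 12×7 → 26×7, cost 26·12·7 = 2184; cumulative 4557
Total: 4557 scalar multiplications.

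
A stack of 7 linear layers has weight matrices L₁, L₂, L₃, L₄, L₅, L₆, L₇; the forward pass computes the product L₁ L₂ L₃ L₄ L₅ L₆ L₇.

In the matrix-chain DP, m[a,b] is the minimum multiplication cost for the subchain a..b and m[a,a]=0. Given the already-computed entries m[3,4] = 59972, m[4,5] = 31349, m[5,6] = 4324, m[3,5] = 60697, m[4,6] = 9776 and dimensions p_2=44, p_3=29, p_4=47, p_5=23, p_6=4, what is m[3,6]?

m[3,6] = min over k∈[3,5] of m[3,k]+m[k+1,6]+p_{2}·p_k·p_{6}.
k=3: 0 + 9776 + 44·29·4 = 14880; k=4: 59972 + 4324 + 44·47·4 = 72568; k=5: 60697 + 0 + 44·23·4 = 64745.
Minimum: 14880 at k=3.

14880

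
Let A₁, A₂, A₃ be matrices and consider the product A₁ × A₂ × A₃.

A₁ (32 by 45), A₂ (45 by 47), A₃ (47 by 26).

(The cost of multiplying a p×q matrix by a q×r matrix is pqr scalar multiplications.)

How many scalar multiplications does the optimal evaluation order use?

Order (A₁ × (A₂ × A₃)): (A₂ × A₃): 45×47 by 47×26 → 45×26, cost 45·47·26 = 54990; (A₁ × (A₂ × A₃)): 32×45 by 45×26 → 32×26, cost 32·45·26 = 37440; cumulative 92430. Total 92430.
Order ((A₁ × A₂) × A₃): (A₁ × A₂): 32×45 by 45×47 → 32×47, cost 32·45·47 = 67680; ((A₁ × A₂) × A₃): 32×47 by 47×26 → 32×26, cost 32·47·26 = 39104; cumulative 106784. Total 106784.
Minimum: 92430.

92430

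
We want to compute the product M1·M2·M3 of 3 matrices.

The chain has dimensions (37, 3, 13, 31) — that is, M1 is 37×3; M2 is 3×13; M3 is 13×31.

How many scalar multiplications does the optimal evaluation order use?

Order (M1·(M2·M3)): (M2·M3): 3×13 by 13×31 → 3×31, cost 3·13·31 = 1209; (M1·(M2·M3)): 37×3 by 3×31 → 37×31, cost 37·3·31 = 3441; cumulative 4650. Total 4650.
Order ((M1·M2)·M3): (M1·M2): 37×3 by 3×13 → 37×13, cost 37·3·13 = 1443; ((M1·M2)·M3): 37×13 by 13×31 → 37×31, cost 37·13·31 = 14911; cumulative 16354. Total 16354.
Minimum: 4650.

4650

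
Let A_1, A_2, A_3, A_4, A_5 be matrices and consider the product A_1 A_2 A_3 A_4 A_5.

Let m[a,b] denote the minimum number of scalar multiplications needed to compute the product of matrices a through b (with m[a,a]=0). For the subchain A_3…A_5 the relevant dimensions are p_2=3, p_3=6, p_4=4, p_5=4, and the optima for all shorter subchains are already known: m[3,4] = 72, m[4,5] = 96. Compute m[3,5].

120

m[3,5] = min over k∈[3,4] of m[3,k]+m[k+1,5]+p_{2}·p_k·p_{5}.
k=3: 0 + 96 + 3·6·4 = 168; k=4: 72 + 0 + 3·4·4 = 120.
Minimum: 120 at k=4.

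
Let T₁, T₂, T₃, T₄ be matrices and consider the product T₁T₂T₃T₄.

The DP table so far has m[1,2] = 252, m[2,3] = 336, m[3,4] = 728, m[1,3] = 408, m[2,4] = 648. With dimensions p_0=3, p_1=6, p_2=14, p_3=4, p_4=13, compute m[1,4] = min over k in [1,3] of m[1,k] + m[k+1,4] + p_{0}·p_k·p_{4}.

564

m[1,4] = min over k∈[1,3] of m[1,k]+m[k+1,4]+p_{0}·p_k·p_{4}.
k=1: 0 + 648 + 3·6·13 = 882; k=2: 252 + 728 + 3·14·13 = 1526; k=3: 408 + 0 + 3·4·13 = 564.
Minimum: 564 at k=3.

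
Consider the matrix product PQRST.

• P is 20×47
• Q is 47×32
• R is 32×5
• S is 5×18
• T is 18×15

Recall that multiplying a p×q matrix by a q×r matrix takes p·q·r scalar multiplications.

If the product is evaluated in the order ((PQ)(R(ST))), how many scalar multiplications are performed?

43430

(PQ): 20×47 by 47×32 → 20×32, cost 20·47·32 = 30080
(ST): 5×18 by 18×15 → 5×15, cost 5·18·15 = 1350
(R(ST)): 32×5 by 5×15 → 32×15, cost 32·5·15 = 2400; cumulative 3750
((PQ)(R(ST))): 20×32 by 32×15 → 20×15, cost 20·32·15 = 9600; cumulative 43430
Total: 43430 scalar multiplications.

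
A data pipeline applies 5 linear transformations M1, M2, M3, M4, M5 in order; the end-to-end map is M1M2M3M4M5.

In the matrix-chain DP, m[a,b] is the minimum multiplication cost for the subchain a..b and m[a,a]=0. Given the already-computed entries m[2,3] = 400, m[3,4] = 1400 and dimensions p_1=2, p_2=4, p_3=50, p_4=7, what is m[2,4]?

1100

m[2,4] = min over k∈[2,3] of m[2,k]+m[k+1,4]+p_{1}·p_k·p_{4}.
k=2: 0 + 1400 + 2·4·7 = 1456; k=3: 400 + 0 + 2·50·7 = 1100.
Minimum: 1100 at k=3.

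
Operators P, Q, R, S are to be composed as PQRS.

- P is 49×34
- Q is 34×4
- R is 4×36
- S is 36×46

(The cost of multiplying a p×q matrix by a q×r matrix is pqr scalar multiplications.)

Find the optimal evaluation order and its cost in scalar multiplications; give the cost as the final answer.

22304

Adjacent pairs: PQ = 49·34·4 = 6664; QR = 34·4·36 = 4896; RS = 4·36·46 = 6624.
Length 3: P..R: k=1: 0+4896+49·34·36=64872; k=2: 6664+0+49·4·36=13720 → min 13720 | Q..S: k=2: 0+6624+34·4·46=12880; k=3: 4896+0+34·36·46=61200 → min 12880.
Length 4: P..S: k=1: 0+12880+49·34·46=89516; k=2: 6664+6624+49·4·46=22304; k=3: 13720+0+49·36·46=94864 → min 22304.
Optimal parenthesization: ((PQ)(RS)) with cost 22304.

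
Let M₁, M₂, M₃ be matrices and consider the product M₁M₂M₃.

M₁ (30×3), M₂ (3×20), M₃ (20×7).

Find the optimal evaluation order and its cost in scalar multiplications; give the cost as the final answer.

1050

(M₁(M₂M₃)): cost 1050.
((M₁M₂)M₃): cost 6000.
Optimal: (M₁(M₂M₃)) with cost 1050.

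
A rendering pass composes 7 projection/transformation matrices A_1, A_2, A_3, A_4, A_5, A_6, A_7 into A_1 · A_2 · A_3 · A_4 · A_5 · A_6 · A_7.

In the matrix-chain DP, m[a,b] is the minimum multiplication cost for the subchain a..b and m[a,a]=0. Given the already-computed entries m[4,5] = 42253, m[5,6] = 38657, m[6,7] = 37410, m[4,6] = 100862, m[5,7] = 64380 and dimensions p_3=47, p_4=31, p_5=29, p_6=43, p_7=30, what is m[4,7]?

108090

m[4,7] = min over k∈[4,6] of m[4,k]+m[k+1,7]+p_{3}·p_k·p_{7}.
k=4: 0 + 64380 + 47·31·30 = 108090; k=5: 42253 + 37410 + 47·29·30 = 120553; k=6: 100862 + 0 + 47·43·30 = 161492.
Minimum: 108090 at k=4.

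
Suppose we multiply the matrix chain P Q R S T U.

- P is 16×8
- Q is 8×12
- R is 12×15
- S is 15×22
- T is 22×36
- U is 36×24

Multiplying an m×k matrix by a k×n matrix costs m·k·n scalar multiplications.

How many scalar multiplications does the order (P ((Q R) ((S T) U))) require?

(Q R): 8×12 by 12×15 → 8×15, cost 8·12·15 = 1440
(S T): 15×22 by 22×36 → 15×36, cost 15·22·36 = 11880
((S T) U): 15×36 by 36×24 → 15×24, cost 15·36·24 = 12960; cumulative 24840
((Q R) ((S T) U)): 8×15 by 15×24 → 8×24, cost 8·15·24 = 2880; cumulative 29160
(P ((Q R) ((S T) U))): 16×8 by 8×24 → 16×24, cost 16·8·24 = 3072; cumulative 32232
Total: 32232 scalar multiplications.

32232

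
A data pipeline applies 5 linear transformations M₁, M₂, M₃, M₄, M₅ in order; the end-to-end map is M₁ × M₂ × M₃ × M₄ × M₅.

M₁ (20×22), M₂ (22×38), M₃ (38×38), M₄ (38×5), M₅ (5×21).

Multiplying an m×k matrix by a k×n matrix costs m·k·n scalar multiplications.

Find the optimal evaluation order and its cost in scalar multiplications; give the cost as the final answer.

15700

Adjacent pairs: M₁M₂ = 20·22·38 = 16720; M₂M₃ = 22·38·38 = 31768; M₃M₄ = 38·38·5 = 7220; M₄M₅ = 38·5·21 = 3990.
Length 3: M₁..M₃: k=1: 0+31768+20·22·38=48488; k=2: 16720+0+20·38·38=45600 → min 45600 | M₂..M₄: k=2: 0+7220+22·38·5=11400; k=3: 31768+0+22·38·5=35948 → min 11400 | M₃..M₅: k=3: 0+3990+38·38·21=34314; k=4: 7220+0+38·5·21=11210 → min 11210.
Length 4: M₁..M₄: k=1: 0+11400+20·22·5=13600; k=2: 16720+7220+20·38·5=27740; k=3: 45600+0+20·38·5=49400 → min 13600 | M₂..M₅: k=2: 0+11210+22·38·21=28766; k=3: 31768+3990+22·38·21=53314; k=4: 11400+0+22·5·21=13710 → min 13710.
Length 5: M₁..M₅: k=1: 0+13710+20·22·21=22950; k=2: 16720+11210+20·38·21=43890; k=3: 45600+3990+20·38·21=65550; k=4: 13600+0+20·5·21=15700 → min 15700.
Optimal parenthesization: ((M₁ × (M₂ × (M₃ × M₄))) × M₅) with cost 15700.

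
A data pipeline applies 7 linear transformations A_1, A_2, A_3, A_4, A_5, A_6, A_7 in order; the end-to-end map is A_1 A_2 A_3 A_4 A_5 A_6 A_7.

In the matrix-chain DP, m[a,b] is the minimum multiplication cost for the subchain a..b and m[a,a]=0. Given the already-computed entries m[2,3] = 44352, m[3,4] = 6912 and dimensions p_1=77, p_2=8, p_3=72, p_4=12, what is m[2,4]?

14304

m[2,4] = min over k∈[2,3] of m[2,k]+m[k+1,4]+p_{1}·p_k·p_{4}.
k=2: 0 + 6912 + 77·8·12 = 14304; k=3: 44352 + 0 + 77·72·12 = 110880.
Minimum: 14304 at k=2.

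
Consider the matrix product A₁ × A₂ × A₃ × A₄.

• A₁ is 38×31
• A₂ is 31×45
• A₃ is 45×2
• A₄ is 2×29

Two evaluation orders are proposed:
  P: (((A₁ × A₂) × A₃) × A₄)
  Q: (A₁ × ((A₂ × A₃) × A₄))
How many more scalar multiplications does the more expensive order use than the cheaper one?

Order P = (((A₁ × A₂) × A₃) × A₄): (A₁ × A₂): 38×31 by 31×45 → 38×45, cost 38·31·45 = 53010; ((A₁ × A₂) × A₃): 38×45 by 45×2 → 38×2, cost 38·45·2 = 3420; cumulative 56430; (((A₁ × A₂) × A₃) × A₄): 38×2 by 2×29 → 38×29, cost 38·2·29 = 2204; cumulative 58634. Total 58634.
Order Q = (A₁ × ((A₂ × A₃) × A₄)): (A₂ × A₃): 31×45 by 45×2 → 31×2, cost 31·45·2 = 2790; ((A₂ × A₃) × A₄): 31×2 by 2×29 → 31×29, cost 31·2·29 = 1798; cumulative 4588; (A₁ × ((A₂ × A₃) × A₄)): 38×31 by 31×29 → 38×29, cost 38·31·29 = 34162; cumulative 38750. Total 38750.
Difference: |58634 − 38750| = 19884.

19884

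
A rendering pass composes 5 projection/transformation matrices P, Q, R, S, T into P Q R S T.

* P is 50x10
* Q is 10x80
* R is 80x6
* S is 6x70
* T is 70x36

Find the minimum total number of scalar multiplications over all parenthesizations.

Adjacent pairs: PQ = 50·10·80 = 40000; QR = 10·80·6 = 4800; RS = 80·6·70 = 33600; ST = 6·70·36 = 15120.
Length 3: P..R: k=1: 0+4800+50·10·6=7800; k=2: 40000+0+50·80·6=64000 → min 7800 | Q..S: k=2: 0+33600+10·80·70=89600; k=3: 4800+0+10·6·70=9000 → min 9000 | R..T: k=3: 0+15120+80·6·36=32400; k=4: 33600+0+80·70·36=235200 → min 32400.
Length 4: P..S: k=1: 0+9000+50·10·70=44000; k=2: 40000+33600+50·80·70=353600; k=3: 7800+0+50·6·70=28800 → min 28800 | Q..T: k=2: 0+32400+10·80·36=61200; k=3: 4800+15120+10·6·36=22080; k=4: 9000+0+10·70·36=34200 → min 22080.
Length 5: P..T: k=1: 0+22080+50·10·36=40080; k=2: 40000+32400+50·80·36=216400; k=3: 7800+15120+50·6·36=33720; k=4: 28800+0+50·70·36=154800 → min 33720.
Optimal order: ((P (Q R)) (S T)) with cost 33720.

33720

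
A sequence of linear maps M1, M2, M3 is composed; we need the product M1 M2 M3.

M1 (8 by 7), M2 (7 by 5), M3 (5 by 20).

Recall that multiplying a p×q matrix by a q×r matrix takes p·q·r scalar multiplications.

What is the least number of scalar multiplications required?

Order (M1 (M2 M3)): (M2 M3): 7×5 by 5×20 → 7×20, cost 7·5·20 = 700; (M1 (M2 M3)): 8×7 by 7×20 → 8×20, cost 8·7·20 = 1120; cumulative 1820. Total 1820.
Order ((M1 M2) M3): (M1 M2): 8×7 by 7×5 → 8×5, cost 8·7·5 = 280; ((M1 M2) M3): 8×5 by 5×20 → 8×20, cost 8·5·20 = 800; cumulative 1080. Total 1080.
Minimum: 1080.

1080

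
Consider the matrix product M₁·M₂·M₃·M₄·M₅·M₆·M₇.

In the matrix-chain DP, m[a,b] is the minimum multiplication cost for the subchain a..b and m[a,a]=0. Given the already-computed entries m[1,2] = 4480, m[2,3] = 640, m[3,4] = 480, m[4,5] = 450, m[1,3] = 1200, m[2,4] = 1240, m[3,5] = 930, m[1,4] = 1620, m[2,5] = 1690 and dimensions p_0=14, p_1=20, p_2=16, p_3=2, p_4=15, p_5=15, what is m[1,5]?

m[1,5] = min over k∈[1,4] of m[1,k]+m[k+1,5]+p_{0}·p_k·p_{5}.
k=1: 0 + 1690 + 14·20·15 = 5890; k=2: 4480 + 930 + 14·16·15 = 8770; k=3: 1200 + 450 + 14·2·15 = 2070; k=4: 1620 + 0 + 14·15·15 = 4770.
Minimum: 2070 at k=3.

2070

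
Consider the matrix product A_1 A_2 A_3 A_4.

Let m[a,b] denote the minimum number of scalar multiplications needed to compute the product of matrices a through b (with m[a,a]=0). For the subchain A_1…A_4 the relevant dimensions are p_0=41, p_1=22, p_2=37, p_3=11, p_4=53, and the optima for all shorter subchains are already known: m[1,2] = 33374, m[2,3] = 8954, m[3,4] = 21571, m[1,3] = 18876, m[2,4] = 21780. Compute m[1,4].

m[1,4] = min over k∈[1,3] of m[1,k]+m[k+1,4]+p_{0}·p_k·p_{4}.
k=1: 0 + 21780 + 41·22·53 = 69586; k=2: 33374 + 21571 + 41·37·53 = 135346; k=3: 18876 + 0 + 41·11·53 = 42779.
Minimum: 42779 at k=3.

42779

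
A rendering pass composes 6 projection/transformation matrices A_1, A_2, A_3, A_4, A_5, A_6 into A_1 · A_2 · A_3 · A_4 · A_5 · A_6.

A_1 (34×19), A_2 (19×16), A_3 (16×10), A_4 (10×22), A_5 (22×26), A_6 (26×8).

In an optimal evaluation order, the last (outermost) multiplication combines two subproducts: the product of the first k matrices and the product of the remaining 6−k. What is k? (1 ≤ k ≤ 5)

Adjacent pairs: A_1A_2 = 34·19·16 = 10336; A_2A_3 = 19·16·10 = 3040; A_3A_4 = 16·10·22 = 3520; A_4A_5 = 10·22·26 = 5720; A_5A_6 = 22·26·8 = 4576.
Length 3: A_1..A_3: k=1: 0+3040+34·19·10=9500; k=2: 10336+0+34·16·10=15776 → min 9500 | A_2..A_4: k=2: 0+3520+19·16·22=10208; k=3: 3040+0+19·10·22=7220 → min 7220 | A_3..A_5: k=3: 0+5720+16·10·26=9880; k=4: 3520+0+16·22·26=12672 → min 9880 | A_4..A_6: k=4: 0+4576+10·22·8=6336; k=5: 5720+0+10·26·8=7800 → min 6336.
Length 4: A_1..A_4: k=1: 0+7220+34·19·22=21432; k=2: 10336+3520+34·16·22=25824; k=3: 9500+0+34·10·22=16980 → min 16980 | A_2..A_5: k=2: 0+9880+19·16·26=17784; k=3: 3040+5720+19·10·26=13700; k=4: 7220+0+19·22·26=18088 → min 13700 | A_3..A_6: k=3: 0+6336+16·10·8=7616; k=4: 3520+4576+16·22·8=10912; k=5: 9880+0+16·26·8=13208 → min 7616.
Length 5: A_1..A_5: k=1: 0+13700+34·19·26=30496; k=2: 10336+9880+34·16·26=34360; k=3: 9500+5720+34·10·26=24060; k=4: 16980+0+34·22·26=36428 → min 24060 | A_2..A_6: k=2: 0+7616+19·16·8=10048; k=3: 3040+6336+19·10·8=10896; k=4: 7220+4576+19·22·8=15140; k=5: 13700+0+19·26·8=17652 → min 10048.
Top-level splits: k=1: (A_1..A_1)·(A_2..A_6) → 0+10048+34·19·8 = 15216; k=2: (A_1..A_2)·(A_3..A_6) → 10336+7616+34·16·8 = 22304; k=3: (A_1..A_3)·(A_4..A_6) → 9500+6336+34·10·8 = 18556; k=4: (A_1..A_4)·(A_5..A_6) → 16980+4576+34·22·8 = 27540; k=5: (A_1..A_5)·(A_6..A_6) → 24060+0+34·26·8 = 31132.
Best split is after A_1, i.e. k = 1.

1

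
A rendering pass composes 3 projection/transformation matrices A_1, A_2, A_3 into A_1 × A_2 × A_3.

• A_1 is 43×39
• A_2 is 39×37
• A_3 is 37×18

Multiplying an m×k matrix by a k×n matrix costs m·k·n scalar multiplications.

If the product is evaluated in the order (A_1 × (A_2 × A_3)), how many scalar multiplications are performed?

(A_2 × A_3): 39×37 by 37×18 → 39×18, cost 39·37·18 = 25974
(A_1 × (A_2 × A_3)): 43×39 by 39×18 → 43×18, cost 43·39·18 = 30186; cumulative 56160
Total: 56160 scalar multiplications.

56160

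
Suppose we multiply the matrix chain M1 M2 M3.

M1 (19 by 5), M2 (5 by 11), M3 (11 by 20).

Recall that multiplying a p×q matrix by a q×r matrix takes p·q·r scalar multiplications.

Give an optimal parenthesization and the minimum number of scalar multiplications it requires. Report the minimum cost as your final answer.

3000

(M1 (M2 M3)): cost 3000.
((M1 M2) M3): cost 5225.
Optimal: (M1 (M2 M3)) with cost 3000.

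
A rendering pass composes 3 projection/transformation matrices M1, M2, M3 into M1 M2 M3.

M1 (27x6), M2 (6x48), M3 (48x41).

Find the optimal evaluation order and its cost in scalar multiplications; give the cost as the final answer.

18450

(M1 (M2 M3)): cost 18450.
((M1 M2) M3): cost 60912.
Optimal: (M1 (M2 M3)) with cost 18450.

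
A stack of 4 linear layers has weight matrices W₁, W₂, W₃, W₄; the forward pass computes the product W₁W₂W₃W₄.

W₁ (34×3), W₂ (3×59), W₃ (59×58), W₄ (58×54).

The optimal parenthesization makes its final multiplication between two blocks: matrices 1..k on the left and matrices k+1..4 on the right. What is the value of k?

1

Adjacent pairs: W₁W₂ = 34·3·59 = 6018; W₂W₃ = 3·59·58 = 10266; W₃W₄ = 59·58·54 = 184788.
Length 3: W₁..W₃: k=1: 0+10266+34·3·58=16182; k=2: 6018+0+34·59·58=122366 → min 16182 | W₂..W₄: k=2: 0+184788+3·59·54=194346; k=3: 10266+0+3·58·54=19662 → min 19662.
Top-level splits: k=1: (W₁..W₁)·(W₂..W₄) → 0+19662+34·3·54 = 25170; k=2: (W₁..W₂)·(W₃..W₄) → 6018+184788+34·59·54 = 299130; k=3: (W₁..W₃)·(W₄..W₄) → 16182+0+34·58·54 = 122670.
Best split is after W₁, i.e. k = 1.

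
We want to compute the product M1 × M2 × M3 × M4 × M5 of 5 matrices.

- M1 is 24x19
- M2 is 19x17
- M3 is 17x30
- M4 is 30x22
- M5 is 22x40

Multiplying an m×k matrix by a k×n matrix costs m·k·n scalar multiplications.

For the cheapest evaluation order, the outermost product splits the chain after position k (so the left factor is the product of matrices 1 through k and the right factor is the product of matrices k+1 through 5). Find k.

Adjacent pairs: M1M2 = 24·19·17 = 7752; M2M3 = 19·17·30 = 9690; M3M4 = 17·30·22 = 11220; M4M5 = 30·22·40 = 26400.
Length 3: M1..M3: k=1: 0+9690+24·19·30=23370; k=2: 7752+0+24·17·30=19992 → min 19992 | M2..M4: k=2: 0+11220+19·17·22=18326; k=3: 9690+0+19·30·22=22230 → min 18326 | M3..M5: k=3: 0+26400+17·30·40=46800; k=4: 11220+0+17·22·40=26180 → min 26180.
Length 4: M1..M4: k=1: 0+18326+24·19·22=28358; k=2: 7752+11220+24·17·22=27948; k=3: 19992+0+24·30·22=35832 → min 27948 | M2..M5: k=2: 0+26180+19·17·40=39100; k=3: 9690+26400+19·30·40=58890; k=4: 18326+0+19·22·40=35046 → min 35046.
Top-level splits: k=1: (M1..M1)·(M2..M5) → 0+35046+24·19·40 = 53286; k=2: (M1..M2)·(M3..M5) → 7752+26180+24·17·40 = 50252; k=3: (M1..M3)·(M4..M5) → 19992+26400+24·30·40 = 75192; k=4: (M1..M4)·(M5..M5) → 27948+0+24·22·40 = 49068.
Best split is after M4, i.e. k = 4.

4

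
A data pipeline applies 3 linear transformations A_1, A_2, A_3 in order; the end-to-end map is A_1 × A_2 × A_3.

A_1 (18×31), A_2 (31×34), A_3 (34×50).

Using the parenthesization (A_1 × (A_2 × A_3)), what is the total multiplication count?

(A_2 × A_3): 31×34 by 34×50 → 31×50, cost 31·34·50 = 52700
(A_1 × (A_2 × A_3)): 18×31 by 31×50 → 18×50, cost 18·31·50 = 27900; cumulative 80600
Total: 80600 scalar multiplications.

80600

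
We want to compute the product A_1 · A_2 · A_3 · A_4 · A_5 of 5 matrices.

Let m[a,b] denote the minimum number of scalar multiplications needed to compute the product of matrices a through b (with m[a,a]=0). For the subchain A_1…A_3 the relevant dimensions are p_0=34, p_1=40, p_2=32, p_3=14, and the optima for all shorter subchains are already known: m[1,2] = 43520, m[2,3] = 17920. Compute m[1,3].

m[1,3] = min over k∈[1,2] of m[1,k]+m[k+1,3]+p_{0}·p_k·p_{3}.
k=1: 0 + 17920 + 34·40·14 = 36960; k=2: 43520 + 0 + 34·32·14 = 58752.
Minimum: 36960 at k=1.

36960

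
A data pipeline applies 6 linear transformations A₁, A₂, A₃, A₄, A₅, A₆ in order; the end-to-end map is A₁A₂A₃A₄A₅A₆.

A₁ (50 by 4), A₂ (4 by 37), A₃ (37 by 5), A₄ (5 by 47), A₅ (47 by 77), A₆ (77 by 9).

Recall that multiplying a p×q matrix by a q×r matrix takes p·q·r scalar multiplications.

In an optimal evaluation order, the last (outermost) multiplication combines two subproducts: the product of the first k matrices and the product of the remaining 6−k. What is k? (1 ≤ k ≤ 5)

1

Adjacent pairs: A₁A₂ = 50·4·37 = 7400; A₂A₃ = 4·37·5 = 740; A₃A₄ = 37·5·47 = 8695; A₄A₅ = 5·47·77 = 18095; A₅A₆ = 47·77·9 = 32571.
Length 3: A₁..A₃: k=1: 0+740+50·4·5=1740; k=2: 7400+0+50·37·5=16650 → min 1740 | A₂..A₄: k=2: 0+8695+4·37·47=15651; k=3: 740+0+4·5·47=1680 → min 1680 | A₃..A₅: k=3: 0+18095+37·5·77=32340; k=4: 8695+0+37·47·77=142598 → min 32340 | A₄..A₆: k=4: 0+32571+5·47·9=34686; k=5: 18095+0+5·77·9=21560 → min 21560.
Length 4: A₁..A₄: k=1: 0+1680+50·4·47=11080; k=2: 7400+8695+50·37·47=103045; k=3: 1740+0+50·5·47=13490 → min 11080 | A₂..A₅: k=2: 0+32340+4·37·77=43736; k=3: 740+18095+4·5·77=20375; k=4: 1680+0+4·47·77=16156 → min 16156 | A₃..A₆: k=3: 0+21560+37·5·9=23225; k=4: 8695+32571+37·47·9=56917; k=5: 32340+0+37·77·9=57981 → min 23225.
Length 5: A₁..A₅: k=1: 0+16156+50·4·77=31556; k=2: 7400+32340+50·37·77=182190; k=3: 1740+18095+50·5·77=39085; k=4: 11080+0+50·47·77=192030 → min 31556 | A₂..A₆: k=2: 0+23225+4·37·9=24557; k=3: 740+21560+4·5·9=22480; k=4: 1680+32571+4·47·9=35943; k=5: 16156+0+4·77·9=18928 → min 18928.
Top-level splits: k=1: (A₁..A₁)·(A₂..A₆) → 0+18928+50·4·9 = 20728; k=2: (A₁..A₂)·(A₃..A₆) → 7400+23225+50·37·9 = 47275; k=3: (A₁..A₃)·(A₄..A₆) → 1740+21560+50·5·9 = 25550; k=4: (A₁..A₄)·(A₅..A₆) → 11080+32571+50·47·9 = 64801; k=5: (A₁..A₅)·(A₆..A₆) → 31556+0+50·77·9 = 66206.
Best split is after A₁, i.e. k = 1.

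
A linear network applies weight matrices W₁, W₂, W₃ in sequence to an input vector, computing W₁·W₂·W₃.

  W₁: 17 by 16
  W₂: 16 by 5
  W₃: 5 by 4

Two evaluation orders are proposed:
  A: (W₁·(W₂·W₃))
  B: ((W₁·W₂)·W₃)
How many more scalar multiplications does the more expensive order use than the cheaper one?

292

Order A = (W₁·(W₂·W₃)): (W₂·W₃): 16×5 by 5×4 → 16×4, cost 16·5·4 = 320; (W₁·(W₂·W₃)): 17×16 by 16×4 → 17×4, cost 17·16·4 = 1088; cumulative 1408. Total 1408.
Order B = ((W₁·W₂)·W₃): (W₁·W₂): 17×16 by 16×5 → 17×5, cost 17·16·5 = 1360; ((W₁·W₂)·W₃): 17×5 by 5×4 → 17×4, cost 17·5·4 = 340; cumulative 1700. Total 1700.
Difference: |1408 − 1700| = 292.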